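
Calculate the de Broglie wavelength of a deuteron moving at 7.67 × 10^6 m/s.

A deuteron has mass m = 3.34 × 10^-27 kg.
2.59 × 10^-14 m

Using the de Broglie relation λ = h/(mv):

λ = h/(mv)
λ = (6.626 × 10^-34 J·s) / (3.34 × 10^-27 kg × 7.67 × 10^6 m/s)
λ = 2.59 × 10^-14 m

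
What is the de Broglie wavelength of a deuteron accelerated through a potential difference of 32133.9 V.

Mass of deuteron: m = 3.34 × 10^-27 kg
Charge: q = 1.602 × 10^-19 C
1.13 × 10^-13 m

When a particle is accelerated through voltage V, it gains kinetic energy KE = qV.

The de Broglie wavelength is then λ = h/√(2mqV):

λ = h/√(2mqV)
λ = (6.626 × 10^-34 J·s) / √(2 × 3.34 × 10^-27 kg × 1.602 × 10^-19 C × 32133.9 V)
λ = 1.13 × 10^-13 m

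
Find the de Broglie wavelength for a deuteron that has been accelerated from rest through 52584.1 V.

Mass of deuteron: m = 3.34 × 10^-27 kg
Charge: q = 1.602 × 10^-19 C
8.83 × 10^-14 m

When a particle is accelerated through voltage V, it gains kinetic energy KE = qV.

The de Broglie wavelength is then λ = h/√(2mqV):

λ = h/√(2mqV)
λ = (6.626 × 10^-34 J·s) / √(2 × 3.34 × 10^-27 kg × 1.602 × 10^-19 C × 52584.1 V)
λ = 8.83 × 10^-14 m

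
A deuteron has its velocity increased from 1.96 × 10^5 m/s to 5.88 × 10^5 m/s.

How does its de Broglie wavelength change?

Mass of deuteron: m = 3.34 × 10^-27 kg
The wavelength decreases by a factor of 3.

Using λ = h/(mv):

Initial wavelength: λ₁ = h/(mv₁) = 1.01 × 10^-12 m
Final wavelength: λ₂ = h/(mv₂) = 3.37 × 10^-13 m

Since λ ∝ 1/v, when velocity increases by a factor of 3, the wavelength decreases by a factor of 3.

λ₂/λ₁ = v₁/v₂ = 1/3

The wavelength decreases by a factor of 3.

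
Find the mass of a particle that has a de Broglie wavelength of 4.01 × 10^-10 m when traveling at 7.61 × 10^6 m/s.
2.17 × 10^-31 kg

From the de Broglie relation λ = h/(mv), we solve for m:

m = h/(λv)
m = (6.626 × 10^-34 J·s) / (4.01 × 10^-10 m × 7.61 × 10^6 m/s)
m = 2.17 × 10^-31 kg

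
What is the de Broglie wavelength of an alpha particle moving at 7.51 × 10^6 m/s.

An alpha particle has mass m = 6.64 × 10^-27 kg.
1.33 × 10^-14 m

Using the de Broglie relation λ = h/(mv):

λ = h/(mv)
λ = (6.626 × 10^-34 J·s) / (6.64 × 10^-27 kg × 7.51 × 10^6 m/s)
λ = 1.33 × 10^-14 m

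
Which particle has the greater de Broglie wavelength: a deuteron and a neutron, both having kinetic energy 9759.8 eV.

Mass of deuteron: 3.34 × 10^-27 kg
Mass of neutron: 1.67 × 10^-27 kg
The neutron has the longer wavelength.

Using λ = h/√(2mKE):

For deuteron: λ₁ = h/√(2m₁KE) = 2.05 × 10^-13 m
For neutron: λ₂ = h/√(2m₂KE) = 2.90 × 10^-13 m

Since λ ∝ 1/√m at constant kinetic energy, the lighter particle has the longer wavelength.

The neutron has the longer de Broglie wavelength.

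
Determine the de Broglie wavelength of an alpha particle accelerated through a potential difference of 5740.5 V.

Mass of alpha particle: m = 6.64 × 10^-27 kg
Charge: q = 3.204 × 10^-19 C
1.34 × 10^-13 m

When a particle is accelerated through voltage V, it gains kinetic energy KE = qV.

The de Broglie wavelength is then λ = h/√(2mqV):

λ = h/√(2mqV)
λ = (6.626 × 10^-34 J·s) / √(2 × 6.64 × 10^-27 kg × 3.204 × 10^-19 C × 5740.5 V)
λ = 1.34 × 10^-13 m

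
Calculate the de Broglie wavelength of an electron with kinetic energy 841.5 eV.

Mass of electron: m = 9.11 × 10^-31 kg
4.23 × 10^-11 m

Using λ = h/√(2mKE):

First convert KE to Joules: KE = 841.5 eV = 1.348 × 10^-16 J

λ = h/√(2mKE)
λ = (6.626 × 10^-34 J·s) / √(2 × 9.11 × 10^-31 kg × 1.348 × 10^-16 J)
λ = 4.23 × 10^-11 m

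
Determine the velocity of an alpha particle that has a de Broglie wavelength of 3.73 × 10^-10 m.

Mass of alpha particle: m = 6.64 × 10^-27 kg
2.68 × 10^2 m/s

From the de Broglie relation λ = h/(mv), we solve for v:

v = h/(mλ)
v = (6.626 × 10^-34 J·s) / (6.64 × 10^-27 kg × 3.73 × 10^-10 m)
v = 2.68 × 10^2 m/s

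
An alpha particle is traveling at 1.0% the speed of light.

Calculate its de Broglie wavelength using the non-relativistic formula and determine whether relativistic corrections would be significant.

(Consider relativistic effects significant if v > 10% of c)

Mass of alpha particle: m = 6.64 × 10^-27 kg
No, relativistic corrections are not needed.

Using the non-relativistic de Broglie formula λ = h/(mv):

v = 1.0% × c = 2.998 × 10^6 m/s

λ = h/(mv)
λ = (6.626 × 10^-34 J·s) / (6.64 × 10^-27 kg × 2.998 × 10^6 m/s)
λ = 3.33 × 10^-14 m

Since v = 1.0% of c < 10% of c, relativistic corrections are NOT significant and this non-relativistic result is a good approximation.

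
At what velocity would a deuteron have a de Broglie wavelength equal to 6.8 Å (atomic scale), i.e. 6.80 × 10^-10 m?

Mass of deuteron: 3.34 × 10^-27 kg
2.92 × 10^2 m/s

From λ = h/(mv), solve for v:

v = h/(mλ)
v = (6.626 × 10^-34 J·s) / (3.34 × 10^-27 kg × 6.80 × 10^-10 m)
v = 2.92 × 10^2 m/s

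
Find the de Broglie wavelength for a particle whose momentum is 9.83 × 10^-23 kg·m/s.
6.74 × 10^-12 m

Using the de Broglie relation λ = h/p:

λ = h/p
λ = (6.626 × 10^-34 J·s) / (9.83 × 10^-23 kg·m/s)
λ = 6.74 × 10^-12 m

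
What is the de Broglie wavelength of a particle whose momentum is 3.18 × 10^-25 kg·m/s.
2.08 × 10^-9 m

Using the de Broglie relation λ = h/p:

λ = h/p
λ = (6.626 × 10^-34 J·s) / (3.18 × 10^-25 kg·m/s)
λ = 2.08 × 10^-9 m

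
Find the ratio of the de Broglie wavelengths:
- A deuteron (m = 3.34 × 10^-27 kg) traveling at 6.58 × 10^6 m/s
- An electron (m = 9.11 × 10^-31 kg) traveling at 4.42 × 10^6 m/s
λ₁/λ₂ = 1.83 × 10^-4

Using λ = h/(mv):

λ₁ = h/(m₁v₁) = 3.01 × 10^-14 m
λ₂ = h/(m₂v₂) = 1.65 × 10^-10 m

Ratio λ₁/λ₂ = (m₂v₂)/(m₁v₁)
         = (9.11 × 10^-31 kg × 4.42 × 10^6 m/s) / (3.34 × 10^-27 kg × 6.58 × 10^6 m/s)
         = 1.83 × 10^-4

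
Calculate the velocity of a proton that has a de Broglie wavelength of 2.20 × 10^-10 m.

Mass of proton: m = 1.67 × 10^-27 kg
1.80 × 10^3 m/s

From the de Broglie relation λ = h/(mv), we solve for v:

v = h/(mλ)
v = (6.626 × 10^-34 J·s) / (1.67 × 10^-27 kg × 2.20 × 10^-10 m)
v = 1.80 × 10^3 m/s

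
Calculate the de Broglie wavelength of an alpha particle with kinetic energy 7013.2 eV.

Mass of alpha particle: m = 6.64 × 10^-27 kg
1.72 × 10^-13 m

Using λ = h/√(2mKE):

First convert KE to Joules: KE = 7013.2 eV = 1.124 × 10^-15 J

λ = h/√(2mKE)
λ = (6.626 × 10^-34 J·s) / √(2 × 6.64 × 10^-27 kg × 1.124 × 10^-15 J)
λ = 1.72 × 10^-13 m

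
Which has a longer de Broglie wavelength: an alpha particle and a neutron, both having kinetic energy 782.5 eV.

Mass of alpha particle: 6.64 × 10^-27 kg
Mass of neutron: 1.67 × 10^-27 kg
The neutron has the longer wavelength.

Using λ = h/√(2mKE):

For alpha particle: λ₁ = h/√(2m₁KE) = 5.14 × 10^-13 m
For neutron: λ₂ = h/√(2m₂KE) = 1.02 × 10^-12 m

Since λ ∝ 1/√m at constant kinetic energy, the lighter particle has the longer wavelength.

The neutron has the longer de Broglie wavelength.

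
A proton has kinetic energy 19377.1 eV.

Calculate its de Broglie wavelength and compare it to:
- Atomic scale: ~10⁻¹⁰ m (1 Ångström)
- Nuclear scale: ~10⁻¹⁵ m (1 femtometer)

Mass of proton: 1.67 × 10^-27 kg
λ = 2.06 × 10^-13 m, which is between nuclear and atomic scales.

Using λ = h/√(2mKE):

KE = 19377.1 eV = 3.105 × 10^-15 J

λ = h/√(2mKE)
λ = (6.626 × 10^-34 J·s) / √(2 × 1.67 × 10^-27 kg × 3.105 × 10^-15 J)
λ = 2.06 × 10^-13 m

Comparison:
- Atomic scale (10⁻¹⁰ m): λ is 0.0021× this size
- Nuclear scale (10⁻¹⁵ m): λ is 2.1e+02× this size

The wavelength is between nuclear and atomic scales.

This wavelength is appropriate for probing atomic structure but too large for nuclear physics experiments.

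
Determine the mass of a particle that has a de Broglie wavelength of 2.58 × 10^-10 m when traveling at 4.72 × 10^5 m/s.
5.44 × 10^-30 kg

From the de Broglie relation λ = h/(mv), we solve for m:

m = h/(λv)
m = (6.626 × 10^-34 J·s) / (2.58 × 10^-10 m × 4.72 × 10^5 m/s)
m = 5.44 × 10^-30 kg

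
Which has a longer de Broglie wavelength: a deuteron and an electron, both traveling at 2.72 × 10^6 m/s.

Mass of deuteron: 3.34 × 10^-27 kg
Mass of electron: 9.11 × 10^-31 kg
The electron has the longer wavelength.

Using λ = h/(mv), since both particles have the same velocity, the wavelength depends only on mass.

For deuteron: λ₁ = h/(m₁v) = 7.29 × 10^-14 m
For electron: λ₂ = h/(m₂v) = 2.67 × 10^-10 m

Since λ ∝ 1/m at constant velocity, the lighter particle has the longer wavelength.

The electron has the longer de Broglie wavelength.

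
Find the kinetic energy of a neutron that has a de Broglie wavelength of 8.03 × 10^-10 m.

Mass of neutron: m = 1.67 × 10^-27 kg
2.04 × 10^-22 J (or 1.27 × 10^-3 eV)

From λ = h/√(2mKE), we solve for KE:

λ² = h²/(2mKE)
KE = h²/(2mλ²)
KE = (6.626 × 10^-34 J·s)² / (2 × 1.67 × 10^-27 kg × (8.03 × 10^-10 m)²)
KE = 2.04 × 10^-22 J
KE = 1.27 × 10^-3 eV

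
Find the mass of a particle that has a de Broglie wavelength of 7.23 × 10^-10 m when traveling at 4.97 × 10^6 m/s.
1.84 × 10^-31 kg

From the de Broglie relation λ = h/(mv), we solve for m:

m = h/(λv)
m = (6.626 × 10^-34 J·s) / (7.23 × 10^-10 m × 4.97 × 10^6 m/s)
m = 1.84 × 10^-31 kg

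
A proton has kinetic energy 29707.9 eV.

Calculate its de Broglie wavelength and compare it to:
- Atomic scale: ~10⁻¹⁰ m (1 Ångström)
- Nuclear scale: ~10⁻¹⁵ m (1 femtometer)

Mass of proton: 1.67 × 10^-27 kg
λ = 1.66 × 10^-13 m, which is between nuclear and atomic scales.

Using λ = h/√(2mKE):

KE = 29707.9 eV = 4.760 × 10^-15 J

λ = h/√(2mKE)
λ = (6.626 × 10^-34 J·s) / √(2 × 1.67 × 10^-27 kg × 4.760 × 10^-15 J)
λ = 1.66 × 10^-13 m

Comparison:
- Atomic scale (10⁻¹⁰ m): λ is 0.0017× this size
- Nuclear scale (10⁻¹⁵ m): λ is 1.7e+02× this size

The wavelength is between nuclear and atomic scales.

This wavelength is appropriate for probing atomic structure but too large for nuclear physics experiments.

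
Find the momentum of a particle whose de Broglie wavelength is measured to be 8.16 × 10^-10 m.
8.12 × 10^-25 kg·m/s

From the de Broglie relation λ = h/p, we solve for p:

p = h/λ
p = (6.626 × 10^-34 J·s) / (8.16 × 10^-10 m)
p = 8.12 × 10^-25 kg·m/s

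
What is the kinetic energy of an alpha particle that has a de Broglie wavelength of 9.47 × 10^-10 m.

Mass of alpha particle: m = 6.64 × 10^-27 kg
3.69 × 10^-23 J (or 2.30 × 10^-4 eV)

From λ = h/√(2mKE), we solve for KE:

λ² = h²/(2mKE)
KE = h²/(2mλ²)
KE = (6.626 × 10^-34 J·s)² / (2 × 6.64 × 10^-27 kg × (9.47 × 10^-10 m)²)
KE = 3.69 × 10^-23 J
KE = 2.30 × 10^-4 eV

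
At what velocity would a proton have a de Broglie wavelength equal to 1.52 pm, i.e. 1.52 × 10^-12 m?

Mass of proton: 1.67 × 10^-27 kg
2.61 × 10^5 m/s

From λ = h/(mv), solve for v:

v = h/(mλ)
v = (6.626 × 10^-34 J·s) / (1.67 × 10^-27 kg × 1.52 × 10^-12 m)
v = 2.61 × 10^5 m/s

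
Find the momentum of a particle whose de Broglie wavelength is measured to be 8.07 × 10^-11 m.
8.21 × 10^-24 kg·m/s

From the de Broglie relation λ = h/p, we solve for p:

p = h/λ
p = (6.626 × 10^-34 J·s) / (8.07 × 10^-11 m)
p = 8.21 × 10^-24 kg·m/s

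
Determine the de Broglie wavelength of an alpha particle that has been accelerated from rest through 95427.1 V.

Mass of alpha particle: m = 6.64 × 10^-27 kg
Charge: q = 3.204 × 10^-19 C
3.29 × 10^-14 m

When a particle is accelerated through voltage V, it gains kinetic energy KE = qV.

The de Broglie wavelength is then λ = h/√(2mqV):

λ = h/√(2mqV)
λ = (6.626 × 10^-34 J·s) / √(2 × 6.64 × 10^-27 kg × 3.204 × 10^-19 C × 95427.1 V)
λ = 3.29 × 10^-14 m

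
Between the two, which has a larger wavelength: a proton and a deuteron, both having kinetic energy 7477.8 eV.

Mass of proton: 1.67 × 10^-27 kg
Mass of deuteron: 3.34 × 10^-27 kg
The proton has the longer wavelength.

Using λ = h/√(2mKE):

For proton: λ₁ = h/√(2m₁KE) = 3.31 × 10^-13 m
For deuteron: λ₂ = h/√(2m₂KE) = 2.34 × 10^-13 m

Since λ ∝ 1/√m at constant kinetic energy, the lighter particle has the longer wavelength.

The proton has the longer de Broglie wavelength.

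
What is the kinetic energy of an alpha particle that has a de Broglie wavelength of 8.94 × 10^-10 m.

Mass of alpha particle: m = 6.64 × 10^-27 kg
4.14 × 10^-23 J (or 2.58 × 10^-4 eV)

From λ = h/√(2mKE), we solve for KE:

λ² = h²/(2mKE)
KE = h²/(2mλ²)
KE = (6.626 × 10^-34 J·s)² / (2 × 6.64 × 10^-27 kg × (8.94 × 10^-10 m)²)
KE = 4.14 × 10^-23 J
KE = 2.58 × 10^-4 eV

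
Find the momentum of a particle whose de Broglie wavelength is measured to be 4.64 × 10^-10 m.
1.43 × 10^-24 kg·m/s

From the de Broglie relation λ = h/p, we solve for p:

p = h/λ
p = (6.626 × 10^-34 J·s) / (4.64 × 10^-10 m)
p = 1.43 × 10^-24 kg·m/s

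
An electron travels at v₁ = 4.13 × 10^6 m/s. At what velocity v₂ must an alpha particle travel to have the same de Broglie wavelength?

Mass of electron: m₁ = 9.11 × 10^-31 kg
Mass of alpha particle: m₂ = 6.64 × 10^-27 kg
v₂ = 5.67 × 10^2 m/s

For equal de Broglie wavelengths: λ₁ = λ₂

h/(m₁v₁) = h/(m₂v₂)
m₁v₁ = m₂v₂
v₂ = v₁ · (m₁/m₂)

v₂ = 4.13 × 10^6 m/s × (9.11 × 10^-31 kg / 6.64 × 10^-27 kg)
v₂ = 5.67 × 10^2 m/s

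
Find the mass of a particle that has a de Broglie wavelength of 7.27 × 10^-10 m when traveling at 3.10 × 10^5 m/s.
2.94 × 10^-30 kg

From the de Broglie relation λ = h/(mv), we solve for m:

m = h/(λv)
m = (6.626 × 10^-34 J·s) / (7.27 × 10^-10 m × 3.10 × 10^5 m/s)
m = 2.94 × 10^-30 kg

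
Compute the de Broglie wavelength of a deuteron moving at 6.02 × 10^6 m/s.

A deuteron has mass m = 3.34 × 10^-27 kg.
3.30 × 10^-14 m

Using the de Broglie relation λ = h/(mv):

λ = h/(mv)
λ = (6.626 × 10^-34 J·s) / (3.34 × 10^-27 kg × 6.02 × 10^6 m/s)
λ = 3.30 × 10^-14 m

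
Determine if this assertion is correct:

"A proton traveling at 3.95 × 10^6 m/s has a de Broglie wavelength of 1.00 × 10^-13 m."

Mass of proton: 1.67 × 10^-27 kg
True

The claim is correct.

Using λ = h/(mv):
λ = (6.626 × 10^-34 J·s) / (1.67 × 10^-27 kg × 3.95 × 10^6 m/s)
λ = 1.00 × 10^-13 m

This matches the claimed value.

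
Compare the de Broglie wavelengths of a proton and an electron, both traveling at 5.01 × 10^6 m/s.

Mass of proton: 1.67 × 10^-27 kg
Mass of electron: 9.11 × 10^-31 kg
The electron has the longer wavelength.

Using λ = h/(mv), since both particles have the same velocity, the wavelength depends only on mass.

For proton: λ₁ = h/(m₁v) = 7.92 × 10^-14 m
For electron: λ₂ = h/(m₂v) = 1.45 × 10^-10 m

Since λ ∝ 1/m at constant velocity, the lighter particle has the longer wavelength.

The electron has the longer de Broglie wavelength.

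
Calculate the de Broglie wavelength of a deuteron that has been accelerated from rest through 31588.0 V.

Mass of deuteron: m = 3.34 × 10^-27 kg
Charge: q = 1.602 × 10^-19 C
1.14 × 10^-13 m

When a particle is accelerated through voltage V, it gains kinetic energy KE = qV.

The de Broglie wavelength is then λ = h/√(2mqV):

λ = h/√(2mqV)
λ = (6.626 × 10^-34 J·s) / √(2 × 3.34 × 10^-27 kg × 1.602 × 10^-19 C × 31588.0 V)
λ = 1.14 × 10^-13 m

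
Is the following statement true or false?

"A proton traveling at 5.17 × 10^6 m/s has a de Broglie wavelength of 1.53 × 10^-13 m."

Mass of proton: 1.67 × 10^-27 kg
False

The claim is incorrect.

Using λ = h/(mv):
λ = (6.626 × 10^-34 J·s) / (1.67 × 10^-27 kg × 5.17 × 10^6 m/s)
λ = 7.67 × 10^-14 m

The actual wavelength differs from the claimed 1.53 × 10^-13 m.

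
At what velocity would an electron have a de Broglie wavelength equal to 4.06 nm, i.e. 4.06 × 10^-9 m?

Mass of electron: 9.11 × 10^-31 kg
1.79 × 10^5 m/s

From λ = h/(mv), solve for v:

v = h/(mλ)
v = (6.626 × 10^-34 J·s) / (9.11 × 10^-31 kg × 4.06 × 10^-9 m)
v = 1.79 × 10^5 m/s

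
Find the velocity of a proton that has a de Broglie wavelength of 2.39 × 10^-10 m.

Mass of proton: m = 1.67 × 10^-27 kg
1.66 × 10^3 m/s

From the de Broglie relation λ = h/(mv), we solve for v:

v = h/(mλ)
v = (6.626 × 10^-34 J·s) / (1.67 × 10^-27 kg × 2.39 × 10^-10 m)
v = 1.66 × 10^3 m/s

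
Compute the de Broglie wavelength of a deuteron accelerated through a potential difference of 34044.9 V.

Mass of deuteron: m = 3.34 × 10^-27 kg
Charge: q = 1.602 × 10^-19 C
1.10 × 10^-13 m

When a particle is accelerated through voltage V, it gains kinetic energy KE = qV.

The de Broglie wavelength is then λ = h/√(2mqV):

λ = h/√(2mqV)
λ = (6.626 × 10^-34 J·s) / √(2 × 3.34 × 10^-27 kg × 1.602 × 10^-19 C × 34044.9 V)
λ = 1.10 × 10^-13 m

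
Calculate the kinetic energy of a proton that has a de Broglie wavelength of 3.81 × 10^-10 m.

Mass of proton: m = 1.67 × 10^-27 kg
9.06 × 10^-22 J (or 5.65 × 10^-3 eV)

From λ = h/√(2mKE), we solve for KE:

λ² = h²/(2mKE)
KE = h²/(2mλ²)
KE = (6.626 × 10^-34 J·s)² / (2 × 1.67 × 10^-27 kg × (3.81 × 10^-10 m)²)
KE = 9.06 × 10^-22 J
KE = 5.65 × 10^-3 eV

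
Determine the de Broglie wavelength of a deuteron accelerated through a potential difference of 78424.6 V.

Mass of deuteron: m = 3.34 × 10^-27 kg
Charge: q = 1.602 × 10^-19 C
7.23 × 10^-14 m

When a particle is accelerated through voltage V, it gains kinetic energy KE = qV.

The de Broglie wavelength is then λ = h/√(2mqV):

λ = h/√(2mqV)
λ = (6.626 × 10^-34 J·s) / √(2 × 3.34 × 10^-27 kg × 1.602 × 10^-19 C × 78424.6 V)
λ = 7.23 × 10^-14 m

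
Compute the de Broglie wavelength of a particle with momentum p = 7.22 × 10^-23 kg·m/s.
9.18 × 10^-12 m

Using the de Broglie relation λ = h/p:

λ = h/p
λ = (6.626 × 10^-34 J·s) / (7.22 × 10^-23 kg·m/s)
λ = 9.18 × 10^-12 m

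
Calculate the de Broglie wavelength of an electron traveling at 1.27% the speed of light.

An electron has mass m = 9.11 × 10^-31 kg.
1.91 × 10^-10 m

Using the de Broglie relation λ = h/(mv):

v = 1.27% × c = 3.807 × 10^6 m/s

λ = h/(mv)
λ = (6.626 × 10^-34 J·s) / (9.11 × 10^-31 kg × 3.807 × 10^6 m/s)
λ = 1.91 × 10^-10 m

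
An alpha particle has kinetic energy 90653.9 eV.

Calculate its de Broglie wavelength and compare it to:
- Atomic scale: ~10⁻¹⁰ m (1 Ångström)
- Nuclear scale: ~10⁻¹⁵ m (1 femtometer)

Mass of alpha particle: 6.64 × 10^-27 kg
λ = 4.77 × 10^-14 m, which is between nuclear and atomic scales.

Using λ = h/√(2mKE):

KE = 90653.9 eV = 1.452 × 10^-14 J

λ = h/√(2mKE)
λ = (6.626 × 10^-34 J·s) / √(2 × 6.64 × 10^-27 kg × 1.452 × 10^-14 J)
λ = 4.77 × 10^-14 m

Comparison:
- Atomic scale (10⁻¹⁰ m): λ is 0.00048× this size
- Nuclear scale (10⁻¹⁵ m): λ is 48× this size

The wavelength is between nuclear and atomic scales.

This wavelength is appropriate for probing atomic structure but too large for nuclear physics experiments.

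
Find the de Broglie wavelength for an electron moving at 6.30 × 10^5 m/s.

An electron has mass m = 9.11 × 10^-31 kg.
1.15 × 10^-9 m

Using the de Broglie relation λ = h/(mv):

λ = h/(mv)
λ = (6.626 × 10^-34 J·s) / (9.11 × 10^-31 kg × 6.30 × 10^5 m/s)
λ = 1.15 × 10^-9 m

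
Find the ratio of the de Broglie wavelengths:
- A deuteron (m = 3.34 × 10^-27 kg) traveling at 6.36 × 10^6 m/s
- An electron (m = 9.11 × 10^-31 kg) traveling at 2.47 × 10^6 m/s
λ₁/λ₂ = 1.06 × 10^-4

Using λ = h/(mv):

λ₁ = h/(m₁v₁) = 3.12 × 10^-14 m
λ₂ = h/(m₂v₂) = 2.94 × 10^-10 m

Ratio λ₁/λ₂ = (m₂v₂)/(m₁v₁)
         = (9.11 × 10^-31 kg × 2.47 × 10^6 m/s) / (3.34 × 10^-27 kg × 6.36 × 10^6 m/s)
         = 1.06 × 10^-4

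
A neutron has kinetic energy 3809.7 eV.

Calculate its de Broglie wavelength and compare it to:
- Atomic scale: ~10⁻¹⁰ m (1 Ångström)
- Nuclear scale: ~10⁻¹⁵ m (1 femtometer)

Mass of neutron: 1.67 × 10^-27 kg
λ = 4.64 × 10^-13 m, which is between nuclear and atomic scales.

Using λ = h/√(2mKE):

KE = 3809.7 eV = 6.104 × 10^-16 J

λ = h/√(2mKE)
λ = (6.626 × 10^-34 J·s) / √(2 × 1.67 × 10^-27 kg × 6.104 × 10^-16 J)
λ = 4.64 × 10^-13 m

Comparison:
- Atomic scale (10⁻¹⁰ m): λ is 0.0046× this size
- Nuclear scale (10⁻¹⁵ m): λ is 4.6e+02× this size

The wavelength is between nuclear and atomic scales.

This wavelength is appropriate for probing atomic structure but too large for nuclear physics experiments.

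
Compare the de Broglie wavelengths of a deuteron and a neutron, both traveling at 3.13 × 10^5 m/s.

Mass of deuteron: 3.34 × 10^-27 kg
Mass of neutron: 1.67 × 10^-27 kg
The neutron has the longer wavelength.

Using λ = h/(mv), since both particles have the same velocity, the wavelength depends only on mass.

For deuteron: λ₁ = h/(m₁v) = 6.34 × 10^-13 m
For neutron: λ₂ = h/(m₂v) = 1.27 × 10^-12 m

Since λ ∝ 1/m at constant velocity, the lighter particle has the longer wavelength.

The neutron has the longer de Broglie wavelength.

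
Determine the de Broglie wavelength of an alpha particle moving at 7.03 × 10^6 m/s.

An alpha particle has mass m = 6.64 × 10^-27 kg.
1.42 × 10^-14 m

Using the de Broglie relation λ = h/(mv):

λ = h/(mv)
λ = (6.626 × 10^-34 J·s) / (6.64 × 10^-27 kg × 7.03 × 10^6 m/s)
λ = 1.42 × 10^-14 m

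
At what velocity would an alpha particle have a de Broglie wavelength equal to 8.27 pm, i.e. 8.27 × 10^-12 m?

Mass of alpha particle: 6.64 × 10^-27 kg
1.21 × 10^4 m/s

From λ = h/(mv), solve for v:

v = h/(mλ)
v = (6.626 × 10^-34 J·s) / (6.64 × 10^-27 kg × 8.27 × 10^-12 m)
v = 1.21 × 10^4 m/s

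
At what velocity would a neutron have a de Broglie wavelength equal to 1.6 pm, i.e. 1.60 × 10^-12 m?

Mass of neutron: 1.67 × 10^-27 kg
2.48 × 10^5 m/s

From λ = h/(mv), solve for v:

v = h/(mλ)
v = (6.626 × 10^-34 J·s) / (1.67 × 10^-27 kg × 1.60 × 10^-12 m)
v = 2.48 × 10^5 m/s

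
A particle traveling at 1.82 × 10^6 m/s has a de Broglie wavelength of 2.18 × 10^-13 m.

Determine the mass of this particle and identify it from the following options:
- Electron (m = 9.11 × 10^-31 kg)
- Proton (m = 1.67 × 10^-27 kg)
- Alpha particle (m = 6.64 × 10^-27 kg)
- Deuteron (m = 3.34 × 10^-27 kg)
The particle is a proton.

From λ = h/(mv), solve for mass:

m = h/(λv)
m = (6.626 × 10^-34 J·s) / (2.18 × 10^-13 m × 1.82 × 10^6 m/s)
m = 1.67 × 10^-27 kg

Comparing with the listed masses, this is closest to a proton.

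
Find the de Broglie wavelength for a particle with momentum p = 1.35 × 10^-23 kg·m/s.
4.91 × 10^-11 m

Using the de Broglie relation λ = h/p:

λ = h/p
λ = (6.626 × 10^-34 J·s) / (1.35 × 10^-23 kg·m/s)
λ = 4.91 × 10^-11 m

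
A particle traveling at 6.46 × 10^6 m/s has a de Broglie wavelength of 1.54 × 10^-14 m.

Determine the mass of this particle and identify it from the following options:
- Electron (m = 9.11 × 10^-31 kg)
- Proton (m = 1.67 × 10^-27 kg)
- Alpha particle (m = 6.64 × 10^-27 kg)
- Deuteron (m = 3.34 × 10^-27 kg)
The particle is an alpha particle.

From λ = h/(mv), solve for mass:

m = h/(λv)
m = (6.626 × 10^-34 J·s) / (1.54 × 10^-14 m × 6.46 × 10^6 m/s)
m = 6.66 × 10^-27 kg

Comparing with the listed masses, this is closest to an alpha particle.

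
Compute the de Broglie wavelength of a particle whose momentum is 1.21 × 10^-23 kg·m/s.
5.48 × 10^-11 m

Using the de Broglie relation λ = h/p:

λ = h/p
λ = (6.626 × 10^-34 J·s) / (1.21 × 10^-23 kg·m/s)
λ = 5.48 × 10^-11 m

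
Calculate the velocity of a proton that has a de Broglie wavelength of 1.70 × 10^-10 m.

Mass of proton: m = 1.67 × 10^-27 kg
2.33 × 10^3 m/s

From the de Broglie relation λ = h/(mv), we solve for v:

v = h/(mλ)
v = (6.626 × 10^-34 J·s) / (1.67 × 10^-27 kg × 1.70 × 10^-10 m)
v = 2.33 × 10^3 m/s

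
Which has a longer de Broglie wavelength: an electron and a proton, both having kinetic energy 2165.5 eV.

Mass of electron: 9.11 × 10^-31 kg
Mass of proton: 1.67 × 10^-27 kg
The electron has the longer wavelength.

Using λ = h/√(2mKE):

For electron: λ₁ = h/√(2m₁KE) = 2.64 × 10^-11 m
For proton: λ₂ = h/√(2m₂KE) = 6.16 × 10^-13 m

Since λ ∝ 1/√m at constant kinetic energy, the lighter particle has the longer wavelength.

The electron has the longer de Broglie wavelength.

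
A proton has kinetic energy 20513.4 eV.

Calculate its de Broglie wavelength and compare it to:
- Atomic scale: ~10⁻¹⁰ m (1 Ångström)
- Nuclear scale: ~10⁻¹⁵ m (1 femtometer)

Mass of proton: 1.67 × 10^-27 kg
λ = 2.00 × 10^-13 m, which is between nuclear and atomic scales.

Using λ = h/√(2mKE):

KE = 20513.4 eV = 3.287 × 10^-15 J

λ = h/√(2mKE)
λ = (6.626 × 10^-34 J·s) / √(2 × 1.67 × 10^-27 kg × 3.287 × 10^-15 J)
λ = 2.00 × 10^-13 m

Comparison:
- Atomic scale (10⁻¹⁰ m): λ is 0.002× this size
- Nuclear scale (10⁻¹⁵ m): λ is 2e+02× this size

The wavelength is between nuclear and atomic scales.

This wavelength is appropriate for probing atomic structure but too large for nuclear physics experiments.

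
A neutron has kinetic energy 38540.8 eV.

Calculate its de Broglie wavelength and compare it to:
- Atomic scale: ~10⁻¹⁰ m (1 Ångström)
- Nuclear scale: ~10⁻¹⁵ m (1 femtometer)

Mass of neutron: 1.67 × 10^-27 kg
λ = 1.46 × 10^-13 m, which is between nuclear and atomic scales.

Using λ = h/√(2mKE):

KE = 38540.8 eV = 6.175 × 10^-15 J

λ = h/√(2mKE)
λ = (6.626 × 10^-34 J·s) / √(2 × 1.67 × 10^-27 kg × 6.175 × 10^-15 J)
λ = 1.46 × 10^-13 m

Comparison:
- Atomic scale (10⁻¹⁰ m): λ is 0.0015× this size
- Nuclear scale (10⁻¹⁵ m): λ is 1.5e+02× this size

The wavelength is between nuclear and atomic scales.

This wavelength is appropriate for probing atomic structure but too large for nuclear physics experiments.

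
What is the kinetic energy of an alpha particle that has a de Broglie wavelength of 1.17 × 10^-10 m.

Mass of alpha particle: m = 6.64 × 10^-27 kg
2.42 × 10^-21 J (or 0.0151 eV)

From λ = h/√(2mKE), we solve for KE:

λ² = h²/(2mKE)
KE = h²/(2mλ²)
KE = (6.626 × 10^-34 J·s)² / (2 × 6.64 × 10^-27 kg × (1.17 × 10^-10 m)²)
KE = 2.42 × 10^-21 J
KE = 0.0151 eV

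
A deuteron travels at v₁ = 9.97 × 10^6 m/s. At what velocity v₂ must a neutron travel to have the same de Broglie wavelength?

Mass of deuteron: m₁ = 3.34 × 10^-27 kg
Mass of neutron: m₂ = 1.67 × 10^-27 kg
v₂ = 1.99 × 10^7 m/s

For equal de Broglie wavelengths: λ₁ = λ₂

h/(m₁v₁) = h/(m₂v₂)
m₁v₁ = m₂v₂
v₂ = v₁ · (m₁/m₂)

v₂ = 9.97 × 10^6 m/s × (3.34 × 10^-27 kg / 1.67 × 10^-27 kg)
v₂ = 1.99 × 10^7 m/s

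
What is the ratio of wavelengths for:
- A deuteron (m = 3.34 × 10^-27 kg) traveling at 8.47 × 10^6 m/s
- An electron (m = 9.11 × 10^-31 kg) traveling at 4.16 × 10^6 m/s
λ₁/λ₂ = 1.34 × 10^-4

Using λ = h/(mv):

λ₁ = h/(m₁v₁) = 2.34 × 10^-14 m
λ₂ = h/(m₂v₂) = 1.75 × 10^-10 m

Ratio λ₁/λ₂ = (m₂v₂)/(m₁v₁)
         = (9.11 × 10^-31 kg × 4.16 × 10^6 m/s) / (3.34 × 10^-27 kg × 8.47 × 10^6 m/s)
         = 1.34 × 10^-4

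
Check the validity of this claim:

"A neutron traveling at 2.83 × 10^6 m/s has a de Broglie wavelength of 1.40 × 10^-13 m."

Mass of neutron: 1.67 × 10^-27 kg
True

The claim is correct.

Using λ = h/(mv):
λ = (6.626 × 10^-34 J·s) / (1.67 × 10^-27 kg × 2.83 × 10^6 m/s)
λ = 1.40 × 10^-13 m

This matches the claimed value.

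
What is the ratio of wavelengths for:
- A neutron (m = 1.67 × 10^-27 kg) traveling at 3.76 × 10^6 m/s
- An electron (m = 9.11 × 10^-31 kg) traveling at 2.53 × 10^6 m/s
λ₁/λ₂ = 3.67 × 10^-4

Using λ = h/(mv):

λ₁ = h/(m₁v₁) = 1.06 × 10^-13 m
λ₂ = h/(m₂v₂) = 2.87 × 10^-10 m

Ratio λ₁/λ₂ = (m₂v₂)/(m₁v₁)
         = (9.11 × 10^-31 kg × 2.53 × 10^6 m/s) / (1.67 × 10^-27 kg × 3.76 × 10^6 m/s)
         = 3.67 × 10^-4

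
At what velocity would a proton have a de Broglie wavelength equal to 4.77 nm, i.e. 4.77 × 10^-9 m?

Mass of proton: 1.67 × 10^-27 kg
8.32 × 10^1 m/s

From λ = h/(mv), solve for v:

v = h/(mλ)
v = (6.626 × 10^-34 J·s) / (1.67 × 10^-27 kg × 4.77 × 10^-9 m)
v = 8.32 × 10^1 m/s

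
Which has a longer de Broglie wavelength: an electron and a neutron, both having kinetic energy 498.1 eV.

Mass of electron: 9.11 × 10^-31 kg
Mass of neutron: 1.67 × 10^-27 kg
The electron has the longer wavelength.

Using λ = h/√(2mKE):

For electron: λ₁ = h/√(2m₁KE) = 5.49 × 10^-11 m
For neutron: λ₂ = h/√(2m₂KE) = 1.28 × 10^-12 m

Since λ ∝ 1/√m at constant kinetic energy, the lighter particle has the longer wavelength.

The electron has the longer de Broglie wavelength.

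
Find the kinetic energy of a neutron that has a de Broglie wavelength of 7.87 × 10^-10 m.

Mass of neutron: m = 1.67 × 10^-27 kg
2.12 × 10^-22 J (or 1.32 × 10^-3 eV)

From λ = h/√(2mKE), we solve for KE:

λ² = h²/(2mKE)
KE = h²/(2mλ²)
KE = (6.626 × 10^-34 J·s)² / (2 × 1.67 × 10^-27 kg × (7.87 × 10^-10 m)²)
KE = 2.12 × 10^-22 J
KE = 1.32 × 10^-3 eV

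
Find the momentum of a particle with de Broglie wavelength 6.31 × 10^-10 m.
1.05 × 10^-24 kg·m/s

From the de Broglie relation λ = h/p, we solve for p:

p = h/λ
p = (6.626 × 10^-34 J·s) / (6.31 × 10^-10 m)
p = 1.05 × 10^-24 kg·m/s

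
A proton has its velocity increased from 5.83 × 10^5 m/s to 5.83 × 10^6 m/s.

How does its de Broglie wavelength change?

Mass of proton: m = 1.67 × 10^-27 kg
The wavelength decreases by a factor of 10.

Using λ = h/(mv):

Initial wavelength: λ₁ = h/(mv₁) = 6.81 × 10^-13 m
Final wavelength: λ₂ = h/(mv₂) = 6.81 × 10^-14 m

Since λ ∝ 1/v, when velocity increases by a factor of 10, the wavelength decreases by a factor of 10.

λ₂/λ₁ = v₁/v₂ = 1/10

The wavelength decreases by a factor of 10.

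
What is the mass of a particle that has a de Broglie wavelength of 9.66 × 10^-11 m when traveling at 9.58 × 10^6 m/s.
7.16 × 10^-31 kg

From the de Broglie relation λ = h/(mv), we solve for m:

m = h/(λv)
m = (6.626 × 10^-34 J·s) / (9.66 × 10^-11 m × 9.58 × 10^6 m/s)
m = 7.16 × 10^-31 kg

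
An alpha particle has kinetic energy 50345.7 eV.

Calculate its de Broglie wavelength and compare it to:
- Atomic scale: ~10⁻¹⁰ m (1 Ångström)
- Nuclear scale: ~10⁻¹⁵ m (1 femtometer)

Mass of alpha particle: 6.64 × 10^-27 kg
λ = 6.40 × 10^-14 m, which is between nuclear and atomic scales.

Using λ = h/√(2mKE):

KE = 50345.7 eV = 8.066 × 10^-15 J

λ = h/√(2mKE)
λ = (6.626 × 10^-34 J·s) / √(2 × 6.64 × 10^-27 kg × 8.066 × 10^-15 J)
λ = 6.40 × 10^-14 m

Comparison:
- Atomic scale (10⁻¹⁰ m): λ is 0.00064× this size
- Nuclear scale (10⁻¹⁵ m): λ is 64× this size

The wavelength is between nuclear and atomic scales.

This wavelength is appropriate for probing atomic structure but too large for nuclear physics experiments.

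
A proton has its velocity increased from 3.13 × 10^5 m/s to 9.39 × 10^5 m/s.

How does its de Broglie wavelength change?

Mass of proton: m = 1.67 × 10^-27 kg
The wavelength decreases by a factor of 3.

Using λ = h/(mv):

Initial wavelength: λ₁ = h/(mv₁) = 1.27 × 10^-12 m
Final wavelength: λ₂ = h/(mv₂) = 4.23 × 10^-13 m

Since λ ∝ 1/v, when velocity increases by a factor of 3, the wavelength decreases by a factor of 3.

λ₂/λ₁ = v₁/v₂ = 1/3

The wavelength decreases by a factor of 3.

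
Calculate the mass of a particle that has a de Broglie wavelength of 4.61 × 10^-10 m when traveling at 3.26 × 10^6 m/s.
4.41 × 10^-31 kg

From the de Broglie relation λ = h/(mv), we solve for m:

m = h/(λv)
m = (6.626 × 10^-34 J·s) / (4.61 × 10^-10 m × 3.26 × 10^6 m/s)
m = 4.41 × 10^-31 kg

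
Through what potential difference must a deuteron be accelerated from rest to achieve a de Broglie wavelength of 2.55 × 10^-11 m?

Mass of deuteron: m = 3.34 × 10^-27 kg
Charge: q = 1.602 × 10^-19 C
6.31 × 10^-1 V

From λ = h/√(2mqV), we solve for V:

λ² = h²/(2mqV)
V = h²/(2mqλ²)
V = (6.626 × 10^-34 J·s)² / (2 × 3.34 × 10^-27 kg × 1.602 × 10^-19 C × (2.55 × 10^-11 m)²)
V = 6.31 × 10^-1 V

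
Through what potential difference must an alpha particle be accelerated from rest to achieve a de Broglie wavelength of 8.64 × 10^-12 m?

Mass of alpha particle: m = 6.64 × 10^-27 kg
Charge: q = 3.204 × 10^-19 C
1.38 V

From λ = h/√(2mqV), we solve for V:

λ² = h²/(2mqV)
V = h²/(2mqλ²)
V = (6.626 × 10^-34 J·s)² / (2 × 6.64 × 10^-27 kg × 3.204 × 10^-19 C × (8.64 × 10^-12 m)²)
V = 1.38 V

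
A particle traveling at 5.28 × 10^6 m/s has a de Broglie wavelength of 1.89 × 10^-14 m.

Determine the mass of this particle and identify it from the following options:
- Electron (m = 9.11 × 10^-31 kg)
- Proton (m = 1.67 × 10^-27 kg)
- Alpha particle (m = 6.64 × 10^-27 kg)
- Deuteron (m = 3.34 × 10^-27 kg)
The particle is an alpha particle.

From λ = h/(mv), solve for mass:

m = h/(λv)
m = (6.626 × 10^-34 J·s) / (1.89 × 10^-14 m × 5.28 × 10^6 m/s)
m = 6.64 × 10^-27 kg

Comparing with the listed masses, this is closest to an alpha particle.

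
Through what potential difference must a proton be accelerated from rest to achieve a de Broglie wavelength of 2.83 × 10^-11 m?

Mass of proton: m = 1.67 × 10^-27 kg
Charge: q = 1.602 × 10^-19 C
1.02 V

From λ = h/√(2mqV), we solve for V:

λ² = h²/(2mqV)
V = h²/(2mqλ²)
V = (6.626 × 10^-34 J·s)² / (2 × 1.67 × 10^-27 kg × 1.602 × 10^-19 C × (2.83 × 10^-11 m)²)
V = 1.02 V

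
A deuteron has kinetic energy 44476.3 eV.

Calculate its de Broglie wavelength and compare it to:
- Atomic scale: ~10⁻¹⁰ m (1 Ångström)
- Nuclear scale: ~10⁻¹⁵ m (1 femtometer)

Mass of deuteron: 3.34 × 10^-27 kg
λ = 9.60 × 10^-14 m, which is between nuclear and atomic scales.

Using λ = h/√(2mKE):

KE = 44476.3 eV = 7.126 × 10^-15 J

λ = h/√(2mKE)
λ = (6.626 × 10^-34 J·s) / √(2 × 3.34 × 10^-27 kg × 7.126 × 10^-15 J)
λ = 9.60 × 10^-14 m

Comparison:
- Atomic scale (10⁻¹⁰ m): λ is 0.00096× this size
- Nuclear scale (10⁻¹⁵ m): λ is 96× this size

The wavelength is between nuclear and atomic scales.

This wavelength is appropriate for probing atomic structure but too large for nuclear physics experiments.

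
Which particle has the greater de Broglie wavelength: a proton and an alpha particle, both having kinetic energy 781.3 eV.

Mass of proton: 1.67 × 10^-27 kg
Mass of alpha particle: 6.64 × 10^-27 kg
The proton has the longer wavelength.

Using λ = h/√(2mKE):

For proton: λ₁ = h/√(2m₁KE) = 1.02 × 10^-12 m
For alpha particle: λ₂ = h/√(2m₂KE) = 5.14 × 10^-13 m

Since λ ∝ 1/√m at constant kinetic energy, the lighter particle has the longer wavelength.

The proton has the longer de Broglie wavelength.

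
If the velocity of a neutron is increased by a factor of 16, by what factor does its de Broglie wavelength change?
The wavelength decreases by a factor of 16.

From λ = h/(mv), the wavelength is inversely proportional to velocity:

λ ∝ 1/v

If v → 16v, then λ → λ/16

When velocity is increased by a factor of 16, the wavelength decreases by a factor of 16.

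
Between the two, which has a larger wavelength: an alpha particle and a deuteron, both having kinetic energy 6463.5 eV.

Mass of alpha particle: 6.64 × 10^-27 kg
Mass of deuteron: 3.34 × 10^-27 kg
The deuteron has the longer wavelength.

Using λ = h/√(2mKE):

For alpha particle: λ₁ = h/√(2m₁KE) = 1.79 × 10^-13 m
For deuteron: λ₂ = h/√(2m₂KE) = 2.52 × 10^-13 m

Since λ ∝ 1/√m at constant kinetic energy, the lighter particle has the longer wavelength.

The deuteron has the longer de Broglie wavelength.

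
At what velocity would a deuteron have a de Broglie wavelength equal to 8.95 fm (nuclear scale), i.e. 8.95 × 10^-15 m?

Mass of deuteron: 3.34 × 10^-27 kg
2.22 × 10^7 m/s

From λ = h/(mv), solve for v:

v = h/(mλ)
v = (6.626 × 10^-34 J·s) / (3.34 × 10^-27 kg × 8.95 × 10^-15 m)
v = 2.22 × 10^7 m/s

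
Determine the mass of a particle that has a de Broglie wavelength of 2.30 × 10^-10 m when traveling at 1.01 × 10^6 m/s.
2.85 × 10^-30 kg

From the de Broglie relation λ = h/(mv), we solve for m:

m = h/(λv)
m = (6.626 × 10^-34 J·s) / (2.30 × 10^-10 m × 1.01 × 10^6 m/s)
m = 2.85 × 10^-30 kg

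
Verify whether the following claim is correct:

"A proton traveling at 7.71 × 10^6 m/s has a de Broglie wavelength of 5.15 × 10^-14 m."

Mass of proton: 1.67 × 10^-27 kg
True

The claim is correct.

Using λ = h/(mv):
λ = (6.626 × 10^-34 J·s) / (1.67 × 10^-27 kg × 7.71 × 10^6 m/s)
λ = 5.15 × 10^-14 m

This matches the claimed value.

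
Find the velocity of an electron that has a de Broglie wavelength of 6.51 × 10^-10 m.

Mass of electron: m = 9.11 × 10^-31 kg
1.12 × 10^6 m/s

From the de Broglie relation λ = h/(mv), we solve for v:

v = h/(mλ)
v = (6.626 × 10^-34 J·s) / (9.11 × 10^-31 kg × 6.51 × 10^-10 m)
v = 1.12 × 10^6 m/s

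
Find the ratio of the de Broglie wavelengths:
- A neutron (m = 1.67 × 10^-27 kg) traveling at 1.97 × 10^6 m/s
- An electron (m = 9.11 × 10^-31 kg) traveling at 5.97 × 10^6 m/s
λ₁/λ₂ = 1.65 × 10^-3

Using λ = h/(mv):

λ₁ = h/(m₁v₁) = 2.01 × 10^-13 m
λ₂ = h/(m₂v₂) = 1.22 × 10^-10 m

Ratio λ₁/λ₂ = (m₂v₂)/(m₁v₁)
         = (9.11 × 10^-31 kg × 5.97 × 10^6 m/s) / (1.67 × 10^-27 kg × 1.97 × 10^6 m/s)
         = 1.65 × 10^-3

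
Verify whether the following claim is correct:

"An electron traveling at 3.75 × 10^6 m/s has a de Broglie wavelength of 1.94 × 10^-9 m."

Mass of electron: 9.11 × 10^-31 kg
False

The claim is incorrect.

Using λ = h/(mv):
λ = (6.626 × 10^-34 J·s) / (9.11 × 10^-31 kg × 3.75 × 10^6 m/s)
λ = 1.94 × 10^-10 m

The actual wavelength differs from the claimed 1.94 × 10^-9 m.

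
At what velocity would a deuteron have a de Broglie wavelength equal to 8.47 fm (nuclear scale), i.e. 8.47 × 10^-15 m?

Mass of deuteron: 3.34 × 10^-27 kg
2.34 × 10^7 m/s

From λ = h/(mv), solve for v:

v = h/(mλ)
v = (6.626 × 10^-34 J·s) / (3.34 × 10^-27 kg × 8.47 × 10^-15 m)
v = 2.34 × 10^7 m/s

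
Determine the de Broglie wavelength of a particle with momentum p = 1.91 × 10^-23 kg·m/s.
3.47 × 10^-11 m

Using the de Broglie relation λ = h/p:

λ = h/p
λ = (6.626 × 10^-34 J·s) / (1.91 × 10^-23 kg·m/s)
λ = 3.47 × 10^-11 m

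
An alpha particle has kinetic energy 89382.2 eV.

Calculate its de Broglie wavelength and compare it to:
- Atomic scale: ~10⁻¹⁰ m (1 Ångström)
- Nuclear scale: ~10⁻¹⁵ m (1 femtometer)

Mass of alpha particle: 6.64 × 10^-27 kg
λ = 4.80 × 10^-14 m, which is between nuclear and atomic scales.

Using λ = h/√(2mKE):

KE = 89382.2 eV = 1.432 × 10^-14 J

λ = h/√(2mKE)
λ = (6.626 × 10^-34 J·s) / √(2 × 6.64 × 10^-27 kg × 1.432 × 10^-14 J)
λ = 4.80 × 10^-14 m

Comparison:
- Atomic scale (10⁻¹⁰ m): λ is 0.00048× this size
- Nuclear scale (10⁻¹⁵ m): λ is 48× this size

The wavelength is between nuclear and atomic scales.

This wavelength is appropriate for probing atomic structure but too large for nuclear physics experiments.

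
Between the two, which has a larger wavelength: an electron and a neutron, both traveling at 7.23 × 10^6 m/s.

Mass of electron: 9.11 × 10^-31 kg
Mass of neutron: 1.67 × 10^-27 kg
The electron has the longer wavelength.

Using λ = h/(mv), since both particles have the same velocity, the wavelength depends only on mass.

For electron: λ₁ = h/(m₁v) = 1.01 × 10^-10 m
For neutron: λ₂ = h/(m₂v) = 5.49 × 10^-14 m

Since λ ∝ 1/m at constant velocity, the lighter particle has the longer wavelength.

The electron has the longer de Broglie wavelength.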